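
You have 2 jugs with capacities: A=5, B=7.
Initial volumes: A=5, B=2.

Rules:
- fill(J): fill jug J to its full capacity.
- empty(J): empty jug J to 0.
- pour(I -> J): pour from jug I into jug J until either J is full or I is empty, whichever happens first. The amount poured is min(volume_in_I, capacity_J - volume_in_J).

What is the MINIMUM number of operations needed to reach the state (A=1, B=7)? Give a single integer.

BFS from (A=5, B=2). One shortest path:
  1. empty(B) -> (A=5 B=0)
  2. pour(A -> B) -> (A=0 B=5)
  3. fill(A) -> (A=5 B=5)
  4. pour(A -> B) -> (A=3 B=7)
  5. empty(B) -> (A=3 B=0)
  6. pour(A -> B) -> (A=0 B=3)
  7. fill(A) -> (A=5 B=3)
  8. pour(A -> B) -> (A=1 B=7)
Reached target in 8 moves.

Answer: 8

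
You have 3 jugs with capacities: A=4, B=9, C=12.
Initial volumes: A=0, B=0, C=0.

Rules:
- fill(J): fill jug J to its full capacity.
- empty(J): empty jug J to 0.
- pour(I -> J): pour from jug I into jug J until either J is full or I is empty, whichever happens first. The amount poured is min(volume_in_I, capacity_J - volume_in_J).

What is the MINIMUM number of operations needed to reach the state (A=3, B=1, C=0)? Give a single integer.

Answer: 7

Derivation:
BFS from (A=0, B=0, C=0). One shortest path:
  1. fill(C) -> (A=0 B=0 C=12)
  2. pour(C -> B) -> (A=0 B=9 C=3)
  3. pour(B -> A) -> (A=4 B=5 C=3)
  4. empty(A) -> (A=0 B=5 C=3)
  5. pour(B -> A) -> (A=4 B=1 C=3)
  6. empty(A) -> (A=0 B=1 C=3)
  7. pour(C -> A) -> (A=3 B=1 C=0)
Reached target in 7 moves.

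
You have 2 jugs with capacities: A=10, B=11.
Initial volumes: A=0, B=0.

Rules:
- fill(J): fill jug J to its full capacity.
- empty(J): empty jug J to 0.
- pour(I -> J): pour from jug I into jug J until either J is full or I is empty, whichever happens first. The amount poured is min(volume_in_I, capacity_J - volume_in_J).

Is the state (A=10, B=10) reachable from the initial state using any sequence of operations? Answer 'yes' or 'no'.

Answer: yes

Derivation:
BFS from (A=0, B=0):
  1. fill(A) -> (A=10 B=0)
  2. pour(A -> B) -> (A=0 B=10)
  3. fill(A) -> (A=10 B=10)
Target reached → yes.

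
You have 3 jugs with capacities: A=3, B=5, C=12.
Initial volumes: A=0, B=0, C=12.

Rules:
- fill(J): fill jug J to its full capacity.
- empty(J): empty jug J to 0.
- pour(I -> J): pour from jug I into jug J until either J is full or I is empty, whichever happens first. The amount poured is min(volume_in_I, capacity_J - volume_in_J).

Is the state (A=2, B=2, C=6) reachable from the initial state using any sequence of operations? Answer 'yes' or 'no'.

Answer: no

Derivation:
BFS explored all 224 reachable states.
Reachable set includes: (0,0,0), (0,0,1), (0,0,2), (0,0,3), (0,0,4), (0,0,5), (0,0,6), (0,0,7), (0,0,8), (0,0,9), (0,0,10), (0,0,11) ...
Target (A=2, B=2, C=6) not in reachable set → no.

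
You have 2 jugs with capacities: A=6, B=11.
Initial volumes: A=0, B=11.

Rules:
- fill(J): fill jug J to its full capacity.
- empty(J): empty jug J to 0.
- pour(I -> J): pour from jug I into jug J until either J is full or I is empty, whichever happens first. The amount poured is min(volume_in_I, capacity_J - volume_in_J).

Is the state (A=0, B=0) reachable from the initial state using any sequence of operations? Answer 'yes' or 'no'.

Answer: yes

Derivation:
BFS from (A=0, B=11):
  1. empty(B) -> (A=0 B=0)
Target reached → yes.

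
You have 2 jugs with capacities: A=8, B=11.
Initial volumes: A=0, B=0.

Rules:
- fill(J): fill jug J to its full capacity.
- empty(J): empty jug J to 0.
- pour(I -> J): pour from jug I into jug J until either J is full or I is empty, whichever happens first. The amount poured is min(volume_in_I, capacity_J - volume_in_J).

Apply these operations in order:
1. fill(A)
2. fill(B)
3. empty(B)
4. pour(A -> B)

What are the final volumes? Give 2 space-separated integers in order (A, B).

Answer: 0 8

Derivation:
Step 1: fill(A) -> (A=8 B=0)
Step 2: fill(B) -> (A=8 B=11)
Step 3: empty(B) -> (A=8 B=0)
Step 4: pour(A -> B) -> (A=0 B=8)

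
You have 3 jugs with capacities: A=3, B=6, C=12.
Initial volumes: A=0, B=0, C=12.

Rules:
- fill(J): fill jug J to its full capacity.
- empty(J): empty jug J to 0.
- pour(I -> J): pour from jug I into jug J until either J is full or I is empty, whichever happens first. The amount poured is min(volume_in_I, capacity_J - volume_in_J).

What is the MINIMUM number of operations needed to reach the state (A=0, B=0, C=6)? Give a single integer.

BFS from (A=0, B=0, C=12). One shortest path:
  1. pour(C -> B) -> (A=0 B=6 C=6)
  2. empty(B) -> (A=0 B=0 C=6)
Reached target in 2 moves.

Answer: 2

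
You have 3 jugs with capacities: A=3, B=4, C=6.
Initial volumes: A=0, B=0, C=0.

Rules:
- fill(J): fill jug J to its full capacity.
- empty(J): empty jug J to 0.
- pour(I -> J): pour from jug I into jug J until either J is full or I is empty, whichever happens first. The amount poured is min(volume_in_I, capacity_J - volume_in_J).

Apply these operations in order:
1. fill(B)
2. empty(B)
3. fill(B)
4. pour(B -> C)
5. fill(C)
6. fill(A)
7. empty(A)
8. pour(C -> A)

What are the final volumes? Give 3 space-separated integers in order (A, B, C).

Step 1: fill(B) -> (A=0 B=4 C=0)
Step 2: empty(B) -> (A=0 B=0 C=0)
Step 3: fill(B) -> (A=0 B=4 C=0)
Step 4: pour(B -> C) -> (A=0 B=0 C=4)
Step 5: fill(C) -> (A=0 B=0 C=6)
Step 6: fill(A) -> (A=3 B=0 C=6)
Step 7: empty(A) -> (A=0 B=0 C=6)
Step 8: pour(C -> A) -> (A=3 B=0 C=3)

Answer: 3 0 3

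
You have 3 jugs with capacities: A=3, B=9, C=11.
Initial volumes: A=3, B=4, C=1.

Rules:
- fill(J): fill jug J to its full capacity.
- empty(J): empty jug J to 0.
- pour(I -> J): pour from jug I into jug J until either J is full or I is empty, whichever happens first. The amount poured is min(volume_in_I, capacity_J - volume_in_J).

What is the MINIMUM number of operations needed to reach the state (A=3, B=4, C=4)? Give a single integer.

Answer: 2

Derivation:
BFS from (A=3, B=4, C=1). One shortest path:
  1. pour(A -> C) -> (A=0 B=4 C=4)
  2. fill(A) -> (A=3 B=4 C=4)
Reached target in 2 moves.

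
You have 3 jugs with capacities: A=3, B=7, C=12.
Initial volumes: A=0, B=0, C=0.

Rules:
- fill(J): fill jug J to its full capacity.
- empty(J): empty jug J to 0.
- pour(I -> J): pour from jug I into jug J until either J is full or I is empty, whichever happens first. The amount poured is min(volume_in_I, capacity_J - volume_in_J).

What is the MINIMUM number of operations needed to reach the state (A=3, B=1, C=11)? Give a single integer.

Answer: 7

Derivation:
BFS from (A=0, B=0, C=0). One shortest path:
  1. fill(A) -> (A=3 B=0 C=0)
  2. fill(C) -> (A=3 B=0 C=12)
  3. pour(A -> B) -> (A=0 B=3 C=12)
  4. pour(C -> B) -> (A=0 B=7 C=8)
  5. pour(B -> A) -> (A=3 B=4 C=8)
  6. pour(A -> C) -> (A=0 B=4 C=11)
  7. pour(B -> A) -> (A=3 B=1 C=11)
Reached target in 7 moves.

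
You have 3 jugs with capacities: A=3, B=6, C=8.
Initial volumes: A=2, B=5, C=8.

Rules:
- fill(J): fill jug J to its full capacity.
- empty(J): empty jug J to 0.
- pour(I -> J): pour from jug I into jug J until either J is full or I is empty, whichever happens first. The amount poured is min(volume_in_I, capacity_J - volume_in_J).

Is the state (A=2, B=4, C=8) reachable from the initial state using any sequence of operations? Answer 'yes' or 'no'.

Answer: yes

Derivation:
BFS from (A=2, B=5, C=8):
  1. fill(B) -> (A=2 B=6 C=8)
  2. empty(C) -> (A=2 B=6 C=0)
  3. pour(B -> C) -> (A=2 B=0 C=6)
  4. fill(B) -> (A=2 B=6 C=6)
  5. pour(B -> C) -> (A=2 B=4 C=8)
Target reached → yes.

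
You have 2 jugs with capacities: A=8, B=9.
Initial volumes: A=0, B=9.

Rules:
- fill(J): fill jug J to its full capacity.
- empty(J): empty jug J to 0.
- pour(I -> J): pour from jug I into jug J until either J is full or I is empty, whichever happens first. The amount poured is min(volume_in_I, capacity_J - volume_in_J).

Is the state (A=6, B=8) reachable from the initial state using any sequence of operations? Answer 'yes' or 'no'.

Answer: no

Derivation:
BFS explored all 34 reachable states.
Reachable set includes: (0,0), (0,1), (0,2), (0,3), (0,4), (0,5), (0,6), (0,7), (0,8), (0,9), (1,0), (1,9) ...
Target (A=6, B=8) not in reachable set → no.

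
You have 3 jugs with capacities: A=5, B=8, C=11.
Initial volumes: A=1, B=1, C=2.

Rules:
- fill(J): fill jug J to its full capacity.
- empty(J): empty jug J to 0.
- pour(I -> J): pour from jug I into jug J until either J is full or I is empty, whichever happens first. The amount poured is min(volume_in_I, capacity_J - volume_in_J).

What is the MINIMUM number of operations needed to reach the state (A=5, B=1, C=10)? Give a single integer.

Answer: 4

Derivation:
BFS from (A=1, B=1, C=2). One shortest path:
  1. fill(B) -> (A=1 B=8 C=2)
  2. pour(B -> C) -> (A=1 B=0 C=10)
  3. pour(A -> B) -> (A=0 B=1 C=10)
  4. fill(A) -> (A=5 B=1 C=10)
Reached target in 4 moves.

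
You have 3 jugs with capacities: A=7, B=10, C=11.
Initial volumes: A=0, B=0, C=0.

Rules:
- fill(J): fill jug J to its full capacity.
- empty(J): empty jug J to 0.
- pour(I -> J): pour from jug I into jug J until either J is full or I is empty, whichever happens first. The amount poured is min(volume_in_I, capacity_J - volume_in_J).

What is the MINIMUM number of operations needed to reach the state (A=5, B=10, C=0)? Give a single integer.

BFS from (A=0, B=0, C=0). One shortest path:
  1. fill(C) -> (A=0 B=0 C=11)
  2. pour(C -> A) -> (A=7 B=0 C=4)
  3. empty(A) -> (A=0 B=0 C=4)
  4. pour(C -> A) -> (A=4 B=0 C=0)
  5. fill(C) -> (A=4 B=0 C=11)
  6. pour(C -> B) -> (A=4 B=10 C=1)
  7. pour(C -> A) -> (A=5 B=10 C=0)
Reached target in 7 moves.

Answer: 7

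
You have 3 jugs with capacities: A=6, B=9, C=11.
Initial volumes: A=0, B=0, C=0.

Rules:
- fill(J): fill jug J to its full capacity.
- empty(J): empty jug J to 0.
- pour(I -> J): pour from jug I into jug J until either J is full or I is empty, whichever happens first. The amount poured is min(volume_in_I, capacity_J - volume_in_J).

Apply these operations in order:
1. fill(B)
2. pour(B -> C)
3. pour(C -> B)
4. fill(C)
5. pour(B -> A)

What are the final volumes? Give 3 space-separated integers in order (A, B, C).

Step 1: fill(B) -> (A=0 B=9 C=0)
Step 2: pour(B -> C) -> (A=0 B=0 C=9)
Step 3: pour(C -> B) -> (A=0 B=9 C=0)
Step 4: fill(C) -> (A=0 B=9 C=11)
Step 5: pour(B -> A) -> (A=6 B=3 C=11)

Answer: 6 3 11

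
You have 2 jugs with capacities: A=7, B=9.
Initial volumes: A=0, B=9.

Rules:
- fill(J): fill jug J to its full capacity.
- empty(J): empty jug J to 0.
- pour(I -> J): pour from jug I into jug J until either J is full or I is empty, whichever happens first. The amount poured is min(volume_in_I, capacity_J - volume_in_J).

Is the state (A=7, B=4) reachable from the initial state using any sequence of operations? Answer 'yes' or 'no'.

Answer: yes

Derivation:
BFS from (A=0, B=9):
  1. pour(B -> A) -> (A=7 B=2)
  2. empty(A) -> (A=0 B=2)
  3. pour(B -> A) -> (A=2 B=0)
  4. fill(B) -> (A=2 B=9)
  5. pour(B -> A) -> (A=7 B=4)
Target reached → yes.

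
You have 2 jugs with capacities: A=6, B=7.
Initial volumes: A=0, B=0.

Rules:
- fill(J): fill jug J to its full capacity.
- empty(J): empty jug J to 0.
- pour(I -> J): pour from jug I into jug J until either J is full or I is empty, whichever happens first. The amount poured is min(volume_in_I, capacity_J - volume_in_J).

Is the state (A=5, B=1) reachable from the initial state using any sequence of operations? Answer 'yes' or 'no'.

BFS explored all 26 reachable states.
Reachable set includes: (0,0), (0,1), (0,2), (0,3), (0,4), (0,5), (0,6), (0,7), (1,0), (1,7), (2,0), (2,7) ...
Target (A=5, B=1) not in reachable set → no.

Answer: no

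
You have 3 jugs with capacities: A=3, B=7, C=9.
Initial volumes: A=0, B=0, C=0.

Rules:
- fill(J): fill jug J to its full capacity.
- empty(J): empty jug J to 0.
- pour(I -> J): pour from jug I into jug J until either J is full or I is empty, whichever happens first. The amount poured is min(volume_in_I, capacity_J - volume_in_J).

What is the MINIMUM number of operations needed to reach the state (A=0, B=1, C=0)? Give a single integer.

Answer: 5

Derivation:
BFS from (A=0, B=0, C=0). One shortest path:
  1. fill(A) -> (A=3 B=0 C=0)
  2. fill(B) -> (A=3 B=7 C=0)
  3. pour(A -> C) -> (A=0 B=7 C=3)
  4. pour(B -> C) -> (A=0 B=1 C=9)
  5. empty(C) -> (A=0 B=1 C=0)
Reached target in 5 moves.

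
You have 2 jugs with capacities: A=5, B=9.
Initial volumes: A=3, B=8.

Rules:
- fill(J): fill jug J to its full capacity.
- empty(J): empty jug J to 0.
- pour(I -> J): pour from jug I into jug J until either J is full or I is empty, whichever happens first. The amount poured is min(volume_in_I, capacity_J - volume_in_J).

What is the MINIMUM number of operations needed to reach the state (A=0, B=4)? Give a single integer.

Answer: 4

Derivation:
BFS from (A=3, B=8). One shortest path:
  1. fill(A) -> (A=5 B=8)
  2. pour(A -> B) -> (A=4 B=9)
  3. empty(B) -> (A=4 B=0)
  4. pour(A -> B) -> (A=0 B=4)
Reached target in 4 moves.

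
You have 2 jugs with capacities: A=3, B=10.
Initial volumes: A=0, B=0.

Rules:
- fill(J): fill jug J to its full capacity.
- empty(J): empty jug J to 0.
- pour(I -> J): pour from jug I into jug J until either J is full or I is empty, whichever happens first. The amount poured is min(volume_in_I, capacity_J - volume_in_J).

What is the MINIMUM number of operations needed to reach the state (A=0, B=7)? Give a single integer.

BFS from (A=0, B=0). One shortest path:
  1. fill(B) -> (A=0 B=10)
  2. pour(B -> A) -> (A=3 B=7)
  3. empty(A) -> (A=0 B=7)
Reached target in 3 moves.

Answer: 3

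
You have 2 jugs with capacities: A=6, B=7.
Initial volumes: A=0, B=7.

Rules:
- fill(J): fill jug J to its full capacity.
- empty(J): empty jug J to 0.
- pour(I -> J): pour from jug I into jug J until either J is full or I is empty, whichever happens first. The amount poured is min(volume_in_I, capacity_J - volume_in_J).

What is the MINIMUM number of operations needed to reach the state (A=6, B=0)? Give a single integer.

Answer: 2

Derivation:
BFS from (A=0, B=7). One shortest path:
  1. fill(A) -> (A=6 B=7)
  2. empty(B) -> (A=6 B=0)
Reached target in 2 moves.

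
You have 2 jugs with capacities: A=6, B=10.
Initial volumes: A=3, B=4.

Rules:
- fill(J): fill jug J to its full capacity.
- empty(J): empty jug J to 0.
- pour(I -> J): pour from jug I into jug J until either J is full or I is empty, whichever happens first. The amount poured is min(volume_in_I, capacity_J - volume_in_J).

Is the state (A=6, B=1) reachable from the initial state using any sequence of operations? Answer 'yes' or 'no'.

BFS from (A=3, B=4):
  1. pour(B -> A) -> (A=6 B=1)
Target reached → yes.

Answer: yes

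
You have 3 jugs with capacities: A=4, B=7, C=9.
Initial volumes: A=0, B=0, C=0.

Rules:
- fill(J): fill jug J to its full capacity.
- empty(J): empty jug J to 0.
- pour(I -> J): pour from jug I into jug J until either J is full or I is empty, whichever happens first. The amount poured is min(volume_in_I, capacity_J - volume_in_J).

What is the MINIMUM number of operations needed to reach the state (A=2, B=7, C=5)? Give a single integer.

BFS from (A=0, B=0, C=0). One shortest path:
  1. fill(B) -> (A=0 B=7 C=0)
  2. pour(B -> C) -> (A=0 B=0 C=7)
  3. fill(B) -> (A=0 B=7 C=7)
  4. pour(B -> A) -> (A=4 B=3 C=7)
  5. pour(A -> C) -> (A=2 B=3 C=9)
  6. pour(C -> B) -> (A=2 B=7 C=5)
Reached target in 6 moves.

Answer: 6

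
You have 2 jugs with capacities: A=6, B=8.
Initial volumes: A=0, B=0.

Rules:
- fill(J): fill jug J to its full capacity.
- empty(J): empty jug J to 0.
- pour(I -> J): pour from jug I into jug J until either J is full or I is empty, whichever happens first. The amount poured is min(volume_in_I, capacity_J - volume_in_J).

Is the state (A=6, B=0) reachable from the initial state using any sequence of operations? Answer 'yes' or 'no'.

Answer: yes

Derivation:
BFS from (A=0, B=0):
  1. fill(A) -> (A=6 B=0)
Target reached → yes.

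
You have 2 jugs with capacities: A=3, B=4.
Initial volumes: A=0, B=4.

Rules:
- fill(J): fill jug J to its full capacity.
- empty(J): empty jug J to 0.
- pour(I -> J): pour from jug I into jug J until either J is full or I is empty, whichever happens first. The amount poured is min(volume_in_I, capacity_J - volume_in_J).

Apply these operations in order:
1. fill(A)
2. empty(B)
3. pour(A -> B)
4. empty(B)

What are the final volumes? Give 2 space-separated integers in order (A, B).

Answer: 0 0

Derivation:
Step 1: fill(A) -> (A=3 B=4)
Step 2: empty(B) -> (A=3 B=0)
Step 3: pour(A -> B) -> (A=0 B=3)
Step 4: empty(B) -> (A=0 B=0)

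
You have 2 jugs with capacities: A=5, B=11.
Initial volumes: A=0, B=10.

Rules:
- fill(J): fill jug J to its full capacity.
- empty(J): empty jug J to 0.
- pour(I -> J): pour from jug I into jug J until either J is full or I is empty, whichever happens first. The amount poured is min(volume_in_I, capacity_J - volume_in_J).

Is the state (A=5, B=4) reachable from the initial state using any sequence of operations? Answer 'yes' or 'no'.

Answer: yes

Derivation:
BFS from (A=0, B=10):
  1. fill(A) -> (A=5 B=10)
  2. pour(A -> B) -> (A=4 B=11)
  3. empty(B) -> (A=4 B=0)
  4. pour(A -> B) -> (A=0 B=4)
  5. fill(A) -> (A=5 B=4)
Target reached → yes.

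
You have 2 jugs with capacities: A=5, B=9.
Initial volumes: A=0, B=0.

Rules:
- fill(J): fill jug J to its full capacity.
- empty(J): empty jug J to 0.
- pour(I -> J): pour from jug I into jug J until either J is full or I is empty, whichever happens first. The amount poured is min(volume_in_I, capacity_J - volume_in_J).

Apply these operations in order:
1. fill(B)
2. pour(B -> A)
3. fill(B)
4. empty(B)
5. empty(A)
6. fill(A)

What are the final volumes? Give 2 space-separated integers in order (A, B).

Step 1: fill(B) -> (A=0 B=9)
Step 2: pour(B -> A) -> (A=5 B=4)
Step 3: fill(B) -> (A=5 B=9)
Step 4: empty(B) -> (A=5 B=0)
Step 5: empty(A) -> (A=0 B=0)
Step 6: fill(A) -> (A=5 B=0)

Answer: 5 0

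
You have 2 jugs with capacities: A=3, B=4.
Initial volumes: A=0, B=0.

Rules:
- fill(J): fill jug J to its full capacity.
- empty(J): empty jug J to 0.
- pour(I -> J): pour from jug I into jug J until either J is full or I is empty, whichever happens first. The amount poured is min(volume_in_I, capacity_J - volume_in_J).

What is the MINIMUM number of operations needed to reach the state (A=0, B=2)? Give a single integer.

Answer: 6

Derivation:
BFS from (A=0, B=0). One shortest path:
  1. fill(A) -> (A=3 B=0)
  2. pour(A -> B) -> (A=0 B=3)
  3. fill(A) -> (A=3 B=3)
  4. pour(A -> B) -> (A=2 B=4)
  5. empty(B) -> (A=2 B=0)
  6. pour(A -> B) -> (A=0 B=2)
Reached target in 6 moves.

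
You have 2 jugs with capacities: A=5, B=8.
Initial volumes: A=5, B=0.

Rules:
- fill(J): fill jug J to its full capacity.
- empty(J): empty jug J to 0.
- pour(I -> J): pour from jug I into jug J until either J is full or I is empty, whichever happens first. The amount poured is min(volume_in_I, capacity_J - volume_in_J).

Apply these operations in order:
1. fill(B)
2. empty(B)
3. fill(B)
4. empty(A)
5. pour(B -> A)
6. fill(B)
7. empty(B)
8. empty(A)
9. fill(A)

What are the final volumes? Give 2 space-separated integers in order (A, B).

Step 1: fill(B) -> (A=5 B=8)
Step 2: empty(B) -> (A=5 B=0)
Step 3: fill(B) -> (A=5 B=8)
Step 4: empty(A) -> (A=0 B=8)
Step 5: pour(B -> A) -> (A=5 B=3)
Step 6: fill(B) -> (A=5 B=8)
Step 7: empty(B) -> (A=5 B=0)
Step 8: empty(A) -> (A=0 B=0)
Step 9: fill(A) -> (A=5 B=0)

Answer: 5 0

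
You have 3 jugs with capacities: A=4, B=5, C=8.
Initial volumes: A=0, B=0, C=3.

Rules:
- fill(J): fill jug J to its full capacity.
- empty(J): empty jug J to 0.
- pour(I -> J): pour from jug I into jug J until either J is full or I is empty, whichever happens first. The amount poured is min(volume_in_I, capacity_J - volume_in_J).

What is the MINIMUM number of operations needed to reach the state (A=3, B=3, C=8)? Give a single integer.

Answer: 6

Derivation:
BFS from (A=0, B=0, C=3). One shortest path:
  1. pour(C -> A) -> (A=3 B=0 C=0)
  2. fill(C) -> (A=3 B=0 C=8)
  3. pour(C -> B) -> (A=3 B=5 C=3)
  4. empty(B) -> (A=3 B=0 C=3)
  5. pour(C -> B) -> (A=3 B=3 C=0)
  6. fill(C) -> (A=3 B=3 C=8)
Reached target in 6 moves.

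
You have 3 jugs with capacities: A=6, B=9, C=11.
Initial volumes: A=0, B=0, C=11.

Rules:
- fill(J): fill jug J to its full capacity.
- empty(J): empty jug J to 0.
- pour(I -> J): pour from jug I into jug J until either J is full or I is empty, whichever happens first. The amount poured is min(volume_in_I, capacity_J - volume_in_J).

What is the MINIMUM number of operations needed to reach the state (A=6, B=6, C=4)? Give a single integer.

Answer: 7

Derivation:
BFS from (A=0, B=0, C=11). One shortest path:
  1. pour(C -> A) -> (A=6 B=0 C=5)
  2. empty(A) -> (A=0 B=0 C=5)
  3. pour(C -> A) -> (A=5 B=0 C=0)
  4. fill(C) -> (A=5 B=0 C=11)
  5. pour(C -> A) -> (A=6 B=0 C=10)
  6. pour(A -> B) -> (A=0 B=6 C=10)
  7. pour(C -> A) -> (A=6 B=6 C=4)
Reached target in 7 moves.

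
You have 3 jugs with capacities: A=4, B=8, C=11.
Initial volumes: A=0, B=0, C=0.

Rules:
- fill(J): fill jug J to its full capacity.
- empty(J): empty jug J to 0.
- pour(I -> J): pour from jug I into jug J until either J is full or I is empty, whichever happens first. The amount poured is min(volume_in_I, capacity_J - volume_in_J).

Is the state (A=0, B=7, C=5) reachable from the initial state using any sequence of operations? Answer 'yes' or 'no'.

Answer: yes

Derivation:
BFS from (A=0, B=0, C=0):
  1. fill(A) -> (A=4 B=0 C=0)
  2. fill(B) -> (A=4 B=8 C=0)
  3. pour(A -> C) -> (A=0 B=8 C=4)
  4. pour(B -> C) -> (A=0 B=1 C=11)
  5. pour(C -> A) -> (A=4 B=1 C=7)
  6. empty(A) -> (A=0 B=1 C=7)
  7. pour(B -> A) -> (A=1 B=0 C=7)
  8. pour(C -> B) -> (A=1 B=7 C=0)
  9. pour(A -> C) -> (A=0 B=7 C=1)
  10. fill(A) -> (A=4 B=7 C=1)
  11. pour(A -> C) -> (A=0 B=7 C=5)
Target reached → yes.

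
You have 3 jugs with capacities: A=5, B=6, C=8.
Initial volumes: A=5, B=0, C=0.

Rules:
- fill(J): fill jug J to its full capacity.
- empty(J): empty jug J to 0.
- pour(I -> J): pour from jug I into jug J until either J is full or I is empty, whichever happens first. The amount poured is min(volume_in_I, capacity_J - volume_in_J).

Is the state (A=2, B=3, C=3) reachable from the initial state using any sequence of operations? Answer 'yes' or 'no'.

Answer: no

Derivation:
BFS explored all 238 reachable states.
Reachable set includes: (0,0,0), (0,0,1), (0,0,2), (0,0,3), (0,0,4), (0,0,5), (0,0,6), (0,0,7), (0,0,8), (0,1,0), (0,1,1), (0,1,2) ...
Target (A=2, B=3, C=3) not in reachable set → no.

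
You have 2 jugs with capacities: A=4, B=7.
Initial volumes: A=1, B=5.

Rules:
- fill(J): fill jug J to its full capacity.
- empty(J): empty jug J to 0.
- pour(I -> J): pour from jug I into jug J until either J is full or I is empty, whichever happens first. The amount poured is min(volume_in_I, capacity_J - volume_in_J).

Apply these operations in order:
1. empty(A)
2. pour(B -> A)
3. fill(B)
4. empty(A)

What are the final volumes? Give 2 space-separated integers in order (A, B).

Answer: 0 7

Derivation:
Step 1: empty(A) -> (A=0 B=5)
Step 2: pour(B -> A) -> (A=4 B=1)
Step 3: fill(B) -> (A=4 B=7)
Step 4: empty(A) -> (A=0 B=7)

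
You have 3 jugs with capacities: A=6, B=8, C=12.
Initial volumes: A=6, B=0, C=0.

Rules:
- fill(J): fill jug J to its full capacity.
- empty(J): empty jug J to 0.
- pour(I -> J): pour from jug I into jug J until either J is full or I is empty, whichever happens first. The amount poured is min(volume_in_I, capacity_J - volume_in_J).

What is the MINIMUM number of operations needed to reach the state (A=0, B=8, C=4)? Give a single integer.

Answer: 3

Derivation:
BFS from (A=6, B=0, C=0). One shortest path:
  1. empty(A) -> (A=0 B=0 C=0)
  2. fill(C) -> (A=0 B=0 C=12)
  3. pour(C -> B) -> (A=0 B=8 C=4)
Reached target in 3 moves.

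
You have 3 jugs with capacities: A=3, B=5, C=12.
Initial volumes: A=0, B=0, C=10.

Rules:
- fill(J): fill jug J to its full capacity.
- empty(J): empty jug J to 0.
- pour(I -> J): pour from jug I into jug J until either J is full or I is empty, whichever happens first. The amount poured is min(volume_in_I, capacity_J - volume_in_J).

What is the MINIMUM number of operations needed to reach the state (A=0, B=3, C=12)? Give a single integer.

Answer: 2

Derivation:
BFS from (A=0, B=0, C=10). One shortest path:
  1. fill(B) -> (A=0 B=5 C=10)
  2. pour(B -> C) -> (A=0 B=3 C=12)
Reached target in 2 moves.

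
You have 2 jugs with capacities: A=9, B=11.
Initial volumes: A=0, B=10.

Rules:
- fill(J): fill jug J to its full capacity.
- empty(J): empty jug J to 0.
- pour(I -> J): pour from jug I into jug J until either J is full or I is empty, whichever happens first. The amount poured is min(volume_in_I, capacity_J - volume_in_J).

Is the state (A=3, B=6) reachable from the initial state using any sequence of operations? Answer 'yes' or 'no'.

BFS explored all 40 reachable states.
Reachable set includes: (0,0), (0,1), (0,2), (0,3), (0,4), (0,5), (0,6), (0,7), (0,8), (0,9), (0,10), (0,11) ...
Target (A=3, B=6) not in reachable set → no.

Answer: no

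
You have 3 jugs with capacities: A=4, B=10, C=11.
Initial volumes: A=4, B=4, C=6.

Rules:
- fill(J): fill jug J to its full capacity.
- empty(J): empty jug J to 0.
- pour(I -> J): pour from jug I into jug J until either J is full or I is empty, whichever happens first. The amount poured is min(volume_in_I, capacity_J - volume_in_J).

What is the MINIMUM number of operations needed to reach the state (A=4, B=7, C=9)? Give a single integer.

Answer: 8

Derivation:
BFS from (A=4, B=4, C=6). One shortest path:
  1. empty(A) -> (A=0 B=4 C=6)
  2. pour(C -> A) -> (A=4 B=4 C=2)
  3. pour(A -> B) -> (A=0 B=8 C=2)
  4. pour(C -> A) -> (A=2 B=8 C=0)
  5. pour(B -> C) -> (A=2 B=0 C=8)
  6. fill(B) -> (A=2 B=10 C=8)
  7. pour(B -> C) -> (A=2 B=7 C=11)
  8. pour(C -> A) -> (A=4 B=7 C=9)
Reached target in 8 moves.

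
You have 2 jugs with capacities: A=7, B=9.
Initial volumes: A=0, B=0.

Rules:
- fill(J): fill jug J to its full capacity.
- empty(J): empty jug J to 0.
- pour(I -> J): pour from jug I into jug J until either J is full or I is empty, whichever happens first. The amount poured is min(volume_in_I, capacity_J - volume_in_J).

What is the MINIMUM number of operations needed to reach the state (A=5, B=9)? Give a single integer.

Answer: 4

Derivation:
BFS from (A=0, B=0). One shortest path:
  1. fill(A) -> (A=7 B=0)
  2. pour(A -> B) -> (A=0 B=7)
  3. fill(A) -> (A=7 B=7)
  4. pour(A -> B) -> (A=5 B=9)
Reached target in 4 moves.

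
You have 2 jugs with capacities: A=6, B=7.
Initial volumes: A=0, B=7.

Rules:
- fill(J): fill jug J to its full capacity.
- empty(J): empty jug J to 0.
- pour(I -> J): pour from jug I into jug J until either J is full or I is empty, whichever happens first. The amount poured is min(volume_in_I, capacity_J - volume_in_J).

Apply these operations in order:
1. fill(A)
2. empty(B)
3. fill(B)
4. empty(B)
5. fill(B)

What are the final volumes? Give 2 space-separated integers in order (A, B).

Answer: 6 7

Derivation:
Step 1: fill(A) -> (A=6 B=7)
Step 2: empty(B) -> (A=6 B=0)
Step 3: fill(B) -> (A=6 B=7)
Step 4: empty(B) -> (A=6 B=0)
Step 5: fill(B) -> (A=6 B=7)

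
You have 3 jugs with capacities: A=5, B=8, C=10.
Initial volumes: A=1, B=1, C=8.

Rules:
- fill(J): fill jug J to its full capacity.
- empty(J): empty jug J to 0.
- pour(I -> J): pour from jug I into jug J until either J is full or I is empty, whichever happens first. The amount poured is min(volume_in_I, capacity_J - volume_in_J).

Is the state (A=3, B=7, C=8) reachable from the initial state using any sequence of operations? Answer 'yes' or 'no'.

BFS explored all 343 reachable states.
Reachable set includes: (0,0,0), (0,0,1), (0,0,2), (0,0,3), (0,0,4), (0,0,5), (0,0,6), (0,0,7), (0,0,8), (0,0,9), (0,0,10), (0,1,0) ...
Target (A=3, B=7, C=8) not in reachable set → no.

Answer: no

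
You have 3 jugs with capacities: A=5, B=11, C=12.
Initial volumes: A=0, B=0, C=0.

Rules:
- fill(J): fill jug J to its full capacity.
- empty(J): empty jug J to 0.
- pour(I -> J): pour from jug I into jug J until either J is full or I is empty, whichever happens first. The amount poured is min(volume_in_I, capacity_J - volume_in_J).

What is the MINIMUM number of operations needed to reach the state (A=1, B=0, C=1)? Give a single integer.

Answer: 7

Derivation:
BFS from (A=0, B=0, C=0). One shortest path:
  1. fill(C) -> (A=0 B=0 C=12)
  2. pour(C -> B) -> (A=0 B=11 C=1)
  3. empty(B) -> (A=0 B=0 C=1)
  4. pour(C -> A) -> (A=1 B=0 C=0)
  5. fill(C) -> (A=1 B=0 C=12)
  6. pour(C -> B) -> (A=1 B=11 C=1)
  7. empty(B) -> (A=1 B=0 C=1)
Reached target in 7 moves.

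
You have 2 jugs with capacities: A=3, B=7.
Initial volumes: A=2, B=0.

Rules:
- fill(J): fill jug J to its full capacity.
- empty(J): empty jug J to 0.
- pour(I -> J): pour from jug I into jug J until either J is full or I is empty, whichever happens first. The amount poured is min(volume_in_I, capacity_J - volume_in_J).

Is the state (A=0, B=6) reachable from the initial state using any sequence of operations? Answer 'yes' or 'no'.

Answer: yes

Derivation:
BFS from (A=2, B=0):
  1. fill(B) -> (A=2 B=7)
  2. pour(B -> A) -> (A=3 B=6)
  3. empty(A) -> (A=0 B=6)
Target reached → yes.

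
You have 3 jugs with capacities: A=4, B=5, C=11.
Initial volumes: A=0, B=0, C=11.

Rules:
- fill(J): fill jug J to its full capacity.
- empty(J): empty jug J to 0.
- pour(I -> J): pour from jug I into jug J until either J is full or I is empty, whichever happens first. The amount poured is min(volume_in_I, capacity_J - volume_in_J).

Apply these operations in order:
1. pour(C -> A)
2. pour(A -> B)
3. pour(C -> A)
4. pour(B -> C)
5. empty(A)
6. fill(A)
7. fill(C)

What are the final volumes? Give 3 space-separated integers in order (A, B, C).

Answer: 4 0 11

Derivation:
Step 1: pour(C -> A) -> (A=4 B=0 C=7)
Step 2: pour(A -> B) -> (A=0 B=4 C=7)
Step 3: pour(C -> A) -> (A=4 B=4 C=3)
Step 4: pour(B -> C) -> (A=4 B=0 C=7)
Step 5: empty(A) -> (A=0 B=0 C=7)
Step 6: fill(A) -> (A=4 B=0 C=7)
Step 7: fill(C) -> (A=4 B=0 C=11)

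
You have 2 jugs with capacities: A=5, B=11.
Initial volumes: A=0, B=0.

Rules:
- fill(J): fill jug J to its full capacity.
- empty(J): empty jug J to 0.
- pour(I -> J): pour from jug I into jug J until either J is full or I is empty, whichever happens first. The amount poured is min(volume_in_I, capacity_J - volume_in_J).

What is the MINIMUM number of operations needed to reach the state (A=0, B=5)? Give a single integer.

BFS from (A=0, B=0). One shortest path:
  1. fill(A) -> (A=5 B=0)
  2. pour(A -> B) -> (A=0 B=5)
Reached target in 2 moves.

Answer: 2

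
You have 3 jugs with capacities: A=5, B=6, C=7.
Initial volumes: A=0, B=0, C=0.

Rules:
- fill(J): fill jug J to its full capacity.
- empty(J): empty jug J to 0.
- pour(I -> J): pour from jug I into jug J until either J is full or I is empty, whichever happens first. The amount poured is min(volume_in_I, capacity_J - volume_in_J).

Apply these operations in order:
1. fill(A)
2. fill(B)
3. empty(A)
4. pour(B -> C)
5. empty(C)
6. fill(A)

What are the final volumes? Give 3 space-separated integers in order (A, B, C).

Answer: 5 0 0

Derivation:
Step 1: fill(A) -> (A=5 B=0 C=0)
Step 2: fill(B) -> (A=5 B=6 C=0)
Step 3: empty(A) -> (A=0 B=6 C=0)
Step 4: pour(B -> C) -> (A=0 B=0 C=6)
Step 5: empty(C) -> (A=0 B=0 C=0)
Step 6: fill(A) -> (A=5 B=0 C=0)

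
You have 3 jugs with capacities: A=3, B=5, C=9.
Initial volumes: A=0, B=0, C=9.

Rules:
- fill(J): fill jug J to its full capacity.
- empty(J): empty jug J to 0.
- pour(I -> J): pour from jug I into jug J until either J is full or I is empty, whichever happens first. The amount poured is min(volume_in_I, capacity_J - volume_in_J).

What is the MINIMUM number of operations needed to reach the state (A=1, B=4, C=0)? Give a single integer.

BFS from (A=0, B=0, C=9). One shortest path:
  1. fill(A) -> (A=3 B=0 C=9)
  2. pour(A -> B) -> (A=0 B=3 C=9)
  3. fill(A) -> (A=3 B=3 C=9)
  4. pour(A -> B) -> (A=1 B=5 C=9)
  5. empty(B) -> (A=1 B=0 C=9)
  6. pour(C -> B) -> (A=1 B=5 C=4)
  7. empty(B) -> (A=1 B=0 C=4)
  8. pour(C -> B) -> (A=1 B=4 C=0)
Reached target in 8 moves.

Answer: 8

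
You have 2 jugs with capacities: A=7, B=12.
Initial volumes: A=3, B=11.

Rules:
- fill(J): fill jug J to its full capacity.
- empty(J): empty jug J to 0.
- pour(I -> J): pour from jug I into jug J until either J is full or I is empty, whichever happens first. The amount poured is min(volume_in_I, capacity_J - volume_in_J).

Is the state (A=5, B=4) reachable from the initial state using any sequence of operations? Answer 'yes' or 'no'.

Answer: no

Derivation:
BFS explored all 39 reachable states.
Reachable set includes: (0,0), (0,1), (0,2), (0,3), (0,4), (0,5), (0,6), (0,7), (0,8), (0,9), (0,10), (0,11) ...
Target (A=5, B=4) not in reachable set → no.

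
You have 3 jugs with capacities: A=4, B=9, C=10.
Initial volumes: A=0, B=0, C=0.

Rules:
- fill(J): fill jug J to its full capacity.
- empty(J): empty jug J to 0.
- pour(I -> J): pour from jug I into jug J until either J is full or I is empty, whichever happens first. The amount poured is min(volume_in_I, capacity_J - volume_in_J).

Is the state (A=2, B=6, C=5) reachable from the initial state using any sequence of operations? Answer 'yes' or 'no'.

BFS explored all 334 reachable states.
Reachable set includes: (0,0,0), (0,0,1), (0,0,2), (0,0,3), (0,0,4), (0,0,5), (0,0,6), (0,0,7), (0,0,8), (0,0,9), (0,0,10), (0,1,0) ...
Target (A=2, B=6, C=5) not in reachable set → no.

Answer: no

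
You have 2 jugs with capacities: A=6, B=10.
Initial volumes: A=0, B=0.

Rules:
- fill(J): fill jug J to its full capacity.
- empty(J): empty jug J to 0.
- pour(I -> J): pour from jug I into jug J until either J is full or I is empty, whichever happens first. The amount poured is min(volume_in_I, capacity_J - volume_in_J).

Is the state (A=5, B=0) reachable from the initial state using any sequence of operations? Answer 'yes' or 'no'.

Answer: no

Derivation:
BFS explored all 16 reachable states.
Reachable set includes: (0,0), (0,2), (0,4), (0,6), (0,8), (0,10), (2,0), (2,10), (4,0), (4,10), (6,0), (6,2) ...
Target (A=5, B=0) not in reachable set → no.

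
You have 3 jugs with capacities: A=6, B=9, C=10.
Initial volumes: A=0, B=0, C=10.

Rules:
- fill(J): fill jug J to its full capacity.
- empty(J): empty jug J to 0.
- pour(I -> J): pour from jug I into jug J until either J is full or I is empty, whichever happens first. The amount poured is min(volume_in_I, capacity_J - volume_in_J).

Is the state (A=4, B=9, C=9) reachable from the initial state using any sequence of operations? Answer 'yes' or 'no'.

Answer: yes

Derivation:
BFS from (A=0, B=0, C=10):
  1. fill(B) -> (A=0 B=9 C=10)
  2. pour(C -> A) -> (A=6 B=9 C=4)
  3. empty(A) -> (A=0 B=9 C=4)
  4. pour(C -> A) -> (A=4 B=9 C=0)
  5. pour(B -> C) -> (A=4 B=0 C=9)
  6. fill(B) -> (A=4 B=9 C=9)
Target reached → yes.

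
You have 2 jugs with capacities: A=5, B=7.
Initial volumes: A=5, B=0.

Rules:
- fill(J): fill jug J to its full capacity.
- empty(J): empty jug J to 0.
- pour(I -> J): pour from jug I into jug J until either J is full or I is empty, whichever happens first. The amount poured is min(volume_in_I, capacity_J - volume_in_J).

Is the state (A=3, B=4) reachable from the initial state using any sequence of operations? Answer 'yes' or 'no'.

Answer: no

Derivation:
BFS explored all 24 reachable states.
Reachable set includes: (0,0), (0,1), (0,2), (0,3), (0,4), (0,5), (0,6), (0,7), (1,0), (1,7), (2,0), (2,7) ...
Target (A=3, B=4) not in reachable set → no.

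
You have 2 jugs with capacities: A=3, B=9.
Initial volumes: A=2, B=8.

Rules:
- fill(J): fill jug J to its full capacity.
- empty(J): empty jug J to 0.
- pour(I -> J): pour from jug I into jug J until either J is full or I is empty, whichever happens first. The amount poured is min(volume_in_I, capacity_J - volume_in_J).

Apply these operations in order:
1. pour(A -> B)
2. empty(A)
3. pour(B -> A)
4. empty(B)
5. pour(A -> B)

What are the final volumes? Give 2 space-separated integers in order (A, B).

Step 1: pour(A -> B) -> (A=1 B=9)
Step 2: empty(A) -> (A=0 B=9)
Step 3: pour(B -> A) -> (A=3 B=6)
Step 4: empty(B) -> (A=3 B=0)
Step 5: pour(A -> B) -> (A=0 B=3)

Answer: 0 3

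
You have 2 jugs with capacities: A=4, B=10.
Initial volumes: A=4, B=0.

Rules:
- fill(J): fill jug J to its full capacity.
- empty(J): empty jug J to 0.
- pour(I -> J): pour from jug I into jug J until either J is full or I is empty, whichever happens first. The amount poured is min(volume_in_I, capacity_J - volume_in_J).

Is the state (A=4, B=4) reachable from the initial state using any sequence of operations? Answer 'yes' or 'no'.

BFS from (A=4, B=0):
  1. pour(A -> B) -> (A=0 B=4)
  2. fill(A) -> (A=4 B=4)
Target reached → yes.

Answer: yes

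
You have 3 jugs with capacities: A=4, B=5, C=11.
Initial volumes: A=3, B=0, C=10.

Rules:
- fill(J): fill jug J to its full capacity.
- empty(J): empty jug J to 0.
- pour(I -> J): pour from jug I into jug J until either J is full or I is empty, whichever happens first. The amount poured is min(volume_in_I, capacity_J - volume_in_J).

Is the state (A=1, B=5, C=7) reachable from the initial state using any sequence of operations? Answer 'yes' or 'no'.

Answer: yes

Derivation:
BFS from (A=3, B=0, C=10):
  1. pour(A -> B) -> (A=0 B=3 C=10)
  2. pour(B -> C) -> (A=0 B=2 C=11)
  3. pour(C -> A) -> (A=4 B=2 C=7)
  4. pour(A -> B) -> (A=1 B=5 C=7)
Target reached → yes.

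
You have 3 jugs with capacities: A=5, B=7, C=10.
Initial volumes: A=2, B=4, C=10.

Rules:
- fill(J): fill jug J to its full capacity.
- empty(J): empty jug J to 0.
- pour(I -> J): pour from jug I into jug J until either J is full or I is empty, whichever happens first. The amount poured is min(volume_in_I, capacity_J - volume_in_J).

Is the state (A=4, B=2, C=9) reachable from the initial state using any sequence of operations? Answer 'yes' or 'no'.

BFS explored all 312 reachable states.
Reachable set includes: (0,0,0), (0,0,1), (0,0,2), (0,0,3), (0,0,4), (0,0,5), (0,0,6), (0,0,7), (0,0,8), (0,0,9), (0,0,10), (0,1,0) ...
Target (A=4, B=2, C=9) not in reachable set → no.

Answer: no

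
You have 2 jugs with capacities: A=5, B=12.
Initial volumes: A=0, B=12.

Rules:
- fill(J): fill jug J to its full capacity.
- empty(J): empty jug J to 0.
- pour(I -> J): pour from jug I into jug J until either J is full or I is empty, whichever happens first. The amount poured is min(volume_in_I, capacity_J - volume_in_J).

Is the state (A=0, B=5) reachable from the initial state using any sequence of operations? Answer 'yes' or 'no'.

Answer: yes

Derivation:
BFS from (A=0, B=12):
  1. fill(A) -> (A=5 B=12)
  2. empty(B) -> (A=5 B=0)
  3. pour(A -> B) -> (A=0 B=5)
Target reached → yes.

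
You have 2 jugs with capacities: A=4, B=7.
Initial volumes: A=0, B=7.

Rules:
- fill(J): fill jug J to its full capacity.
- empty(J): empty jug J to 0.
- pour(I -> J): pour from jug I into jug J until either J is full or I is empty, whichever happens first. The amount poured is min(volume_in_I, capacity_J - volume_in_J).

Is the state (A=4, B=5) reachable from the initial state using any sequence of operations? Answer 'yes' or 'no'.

Answer: yes

Derivation:
BFS from (A=0, B=7):
  1. fill(A) -> (A=4 B=7)
  2. empty(B) -> (A=4 B=0)
  3. pour(A -> B) -> (A=0 B=4)
  4. fill(A) -> (A=4 B=4)
  5. pour(A -> B) -> (A=1 B=7)
  6. empty(B) -> (A=1 B=0)
  7. pour(A -> B) -> (A=0 B=1)
  8. fill(A) -> (A=4 B=1)
  9. pour(A -> B) -> (A=0 B=5)
  10. fill(A) -> (A=4 B=5)
Target reached → yes.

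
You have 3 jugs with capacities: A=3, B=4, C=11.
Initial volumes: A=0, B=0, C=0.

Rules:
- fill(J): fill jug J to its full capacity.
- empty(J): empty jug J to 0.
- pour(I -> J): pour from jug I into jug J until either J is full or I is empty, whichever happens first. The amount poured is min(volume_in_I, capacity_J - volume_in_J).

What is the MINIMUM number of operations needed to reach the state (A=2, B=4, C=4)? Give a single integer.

BFS from (A=0, B=0, C=0). One shortest path:
  1. fill(A) -> (A=3 B=0 C=0)
  2. fill(B) -> (A=3 B=4 C=0)
  3. pour(B -> C) -> (A=3 B=0 C=4)
  4. pour(A -> B) -> (A=0 B=3 C=4)
  5. fill(A) -> (A=3 B=3 C=4)
  6. pour(A -> B) -> (A=2 B=4 C=4)
Reached target in 6 moves.

Answer: 6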